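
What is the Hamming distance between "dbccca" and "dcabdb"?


Comparing "dbccca" and "dcabdb" position by position:
  Position 0: 'd' vs 'd' => same
  Position 1: 'b' vs 'c' => differ
  Position 2: 'c' vs 'a' => differ
  Position 3: 'c' vs 'b' => differ
  Position 4: 'c' vs 'd' => differ
  Position 5: 'a' vs 'b' => differ
Total differences (Hamming distance): 5

5


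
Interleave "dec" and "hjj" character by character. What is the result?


Interleaving "dec" and "hjj":
  Position 0: 'd' from first, 'h' from second => "dh"
  Position 1: 'e' from first, 'j' from second => "ej"
  Position 2: 'c' from first, 'j' from second => "cj"
Result: dhejcj

dhejcj


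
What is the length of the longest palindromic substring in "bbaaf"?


Input: "bbaaf"
Checking substrings for palindromes:
  [0:2] "bb" (len 2) => palindrome
  [2:4] "aa" (len 2) => palindrome
Longest palindromic substring: "bb" with length 2

2


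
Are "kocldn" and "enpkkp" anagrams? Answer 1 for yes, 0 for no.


Strings: "kocldn", "enpkkp"
Sorted first:  cdklno
Sorted second: ekknpp
Differ at position 0: 'c' vs 'e' => not anagrams

0


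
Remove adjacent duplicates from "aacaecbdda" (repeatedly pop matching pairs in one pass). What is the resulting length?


Input: aacaecbdda
Stack-based adjacent duplicate removal:
  Read 'a': push. Stack: a
  Read 'a': matches stack top 'a' => pop. Stack: (empty)
  Read 'c': push. Stack: c
  Read 'a': push. Stack: ca
  Read 'e': push. Stack: cae
  Read 'c': push. Stack: caec
  Read 'b': push. Stack: caecb
  Read 'd': push. Stack: caecbd
  Read 'd': matches stack top 'd' => pop. Stack: caecb
  Read 'a': push. Stack: caecba
Final stack: "caecba" (length 6)

6


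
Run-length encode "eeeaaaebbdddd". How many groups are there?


Input: eeeaaaebbdddd
Scanning for consecutive runs:
  Group 1: 'e' x 3 (positions 0-2)
  Group 2: 'a' x 3 (positions 3-5)
  Group 3: 'e' x 1 (positions 6-6)
  Group 4: 'b' x 2 (positions 7-8)
  Group 5: 'd' x 4 (positions 9-12)
Total groups: 5

5


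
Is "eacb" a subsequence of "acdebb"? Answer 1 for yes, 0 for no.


Check if "eacb" is a subsequence of "acdebb"
Greedy scan:
  Position 0 ('a'): no match needed
  Position 1 ('c'): no match needed
  Position 2 ('d'): no match needed
  Position 3 ('e'): matches sub[0] = 'e'
  Position 4 ('b'): no match needed
  Position 5 ('b'): no match needed
Only matched 1/4 characters => not a subsequence

0


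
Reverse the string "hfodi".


Input: hfodi
Reading characters right to left:
  Position 4: 'i'
  Position 3: 'd'
  Position 2: 'o'
  Position 1: 'f'
  Position 0: 'h'
Reversed: idofh

idofh


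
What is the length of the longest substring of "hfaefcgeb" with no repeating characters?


Input: "hfaefcgeb"
Sliding window (track last position of each char):
  Position 0 ('h'): window [0,0] length 1 -- new best
  Position 1 ('f'): window [0,1] length 2 -- new best
  Position 2 ('a'): window [0,2] length 3 -- new best
  Position 3 ('e'): window [0,3] length 4 -- new best
  Position 4 ('f'): repeat (last at 1), move window start to 2
  Position 4 ('f'): window [2,4] length 3
  Position 5 ('c'): window [2,5] length 4
  Position 6 ('g'): window [2,6] length 5 -- new best
  Position 7 ('e'): repeat (last at 3), move window start to 4
  Position 7 ('e'): window [4,7] length 4
  Position 8 ('b'): window [4,8] length 5
Longest substring with no repeats: "aefcg" with length 5

5


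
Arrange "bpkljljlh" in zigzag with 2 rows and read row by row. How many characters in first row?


Zigzag "bpkljljlh" into 2 rows:
Placing characters:
  'b' => row 0
  'p' => row 1
  'k' => row 0
  'l' => row 1
  'j' => row 0
  'l' => row 1
  'j' => row 0
  'l' => row 1
  'h' => row 0
Rows:
  Row 0: "bkjjh"
  Row 1: "plll"
First row length: 5

5


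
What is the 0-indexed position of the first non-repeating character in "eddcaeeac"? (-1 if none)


Input: eddcaeeac
Character frequencies:
  'a': 2
  'c': 2
  'd': 2
  'e': 3
Scanning left to right for freq == 1:
  Position 0 ('e'): freq=3, skip
  Position 1 ('d'): freq=2, skip
  Position 2 ('d'): freq=2, skip
  Position 3 ('c'): freq=2, skip
  Position 4 ('a'): freq=2, skip
  Position 5 ('e'): freq=3, skip
  Position 6 ('e'): freq=3, skip
  Position 7 ('a'): freq=2, skip
  Position 8 ('c'): freq=2, skip
  No unique character found => answer = -1

-1


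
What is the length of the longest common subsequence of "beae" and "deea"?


LCS of "beae" and "deea"
DP table:
           d    e    e    a
      0    0    0    0    0
  b   0    0    0    0    0
  e   0    0    1    1    1
  a   0    0    1    1    2
  e   0    0    1    2    2
LCS length = dp[4][4] = 2

2


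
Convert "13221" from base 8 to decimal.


Input: "13221" in base 8
Positional expansion:
  Digit '1' (value 1) x 8^4 = 4096
  Digit '3' (value 3) x 8^3 = 1536
  Digit '2' (value 2) x 8^2 = 128
  Digit '2' (value 2) x 8^1 = 16
  Digit '1' (value 1) x 8^0 = 1
Sum = 5777

5777


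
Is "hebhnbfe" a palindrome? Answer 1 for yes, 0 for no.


Input: hebhnbfe
Reversed: efbnhbeh
  Compare pos 0 ('h') with pos 7 ('e'): MISMATCH
  Compare pos 1 ('e') with pos 6 ('f'): MISMATCH
  Compare pos 2 ('b') with pos 5 ('b'): match
  Compare pos 3 ('h') with pos 4 ('n'): MISMATCH
Result: not a palindrome

0


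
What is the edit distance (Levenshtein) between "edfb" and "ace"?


Computing edit distance: "edfb" -> "ace"
DP table:
           a    c    e
      0    1    2    3
  e   1    1    2    2
  d   2    2    2    3
  f   3    3    3    3
  b   4    4    4    4
Edit distance = dp[4][3] = 4

4


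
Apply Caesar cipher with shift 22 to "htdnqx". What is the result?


Caesar cipher: shift "htdnqx" by 22
  'h' (pos 7) + 22 = pos 3 = 'd'
  't' (pos 19) + 22 = pos 15 = 'p'
  'd' (pos 3) + 22 = pos 25 = 'z'
  'n' (pos 13) + 22 = pos 9 = 'j'
  'q' (pos 16) + 22 = pos 12 = 'm'
  'x' (pos 23) + 22 = pos 19 = 't'
Result: dpzjmt

dpzjmt


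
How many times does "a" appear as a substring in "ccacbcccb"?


Searching for "a" in "ccacbcccb"
Scanning each position:
  Position 0: "c" => no
  Position 1: "c" => no
  Position 2: "a" => MATCH
  Position 3: "c" => no
  Position 4: "b" => no
  Position 5: "c" => no
  Position 6: "c" => no
  Position 7: "c" => no
  Position 8: "b" => no
Total occurrences: 1

1


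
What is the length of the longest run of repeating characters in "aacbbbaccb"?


Input: "aacbbbaccb"
Scanning for longest run:
  Position 1 ('a'): continues run of 'a', length=2
  Position 2 ('c'): new char, reset run to 1
  Position 3 ('b'): new char, reset run to 1
  Position 4 ('b'): continues run of 'b', length=2
  Position 5 ('b'): continues run of 'b', length=3
  Position 6 ('a'): new char, reset run to 1
  Position 7 ('c'): new char, reset run to 1
  Position 8 ('c'): continues run of 'c', length=2
  Position 9 ('b'): new char, reset run to 1
Longest run: 'b' with length 3

3


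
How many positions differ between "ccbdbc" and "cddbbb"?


Comparing "ccbdbc" and "cddbbb" position by position:
  Position 0: 'c' vs 'c' => same
  Position 1: 'c' vs 'd' => DIFFER
  Position 2: 'b' vs 'd' => DIFFER
  Position 3: 'd' vs 'b' => DIFFER
  Position 4: 'b' vs 'b' => same
  Position 5: 'c' vs 'b' => DIFFER
Positions that differ: 4

4


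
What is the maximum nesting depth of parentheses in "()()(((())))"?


Input: "()()(((())))"
Tracking depth:
  Position 0 '(': depth becomes 1
  Position 1 ')': depth becomes 0
  Position 2 '(': depth becomes 1
  Position 3 ')': depth becomes 0
  Position 4 '(': depth becomes 1
  Position 5 '(': depth becomes 2
  Position 6 '(': depth becomes 3
  Position 7 '(': depth becomes 4
  Position 8 ')': depth becomes 3
  Position 9 ')': depth becomes 2
  Position 10 ')': depth becomes 1
  Position 11 ')': depth becomes 0
Maximum depth reached: 4

4


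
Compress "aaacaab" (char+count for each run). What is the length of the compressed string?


Input: aaacaab
Runs:
  'a' x 3 => "a3"
  'c' x 1 => "c1"
  'a' x 2 => "a2"
  'b' x 1 => "b1"
Compressed: "a3c1a2b1"
Compressed length: 8

8


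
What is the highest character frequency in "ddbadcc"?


Input: ddbadcc
Character counts:
  'a': 1
  'b': 1
  'c': 2
  'd': 3
Maximum frequency: 3

3


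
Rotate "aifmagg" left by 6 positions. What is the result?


Input: "aifmagg", rotate left by 6
First 6 characters: "aifmag"
Remaining characters: "g"
Concatenate remaining + first: "g" + "aifmag" = "gaifmag"

gaifmag


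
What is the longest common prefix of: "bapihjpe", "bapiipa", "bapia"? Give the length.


Words: bapihjpe, bapiipa, bapia
  Position 0: all 'b' => match
  Position 1: all 'a' => match
  Position 2: all 'p' => match
  Position 3: all 'i' => match
  Position 4: ('h', 'i', 'a') => mismatch, stop
LCP = "bapi" (length 4)

4


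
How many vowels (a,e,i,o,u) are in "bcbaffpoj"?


Input: bcbaffpoj
Checking each character:
  'b' at position 0: consonant
  'c' at position 1: consonant
  'b' at position 2: consonant
  'a' at position 3: vowel (running total: 1)
  'f' at position 4: consonant
  'f' at position 5: consonant
  'p' at position 6: consonant
  'o' at position 7: vowel (running total: 2)
  'j' at position 8: consonant
Total vowels: 2

2


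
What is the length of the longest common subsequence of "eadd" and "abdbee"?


LCS of "eadd" and "abdbee"
DP table:
           a    b    d    b    e    e
      0    0    0    0    0    0    0
  e   0    0    0    0    0    1    1
  a   0    1    1    1    1    1    1
  d   0    1    1    2    2    2    2
  d   0    1    1    2    2    2    2
LCS length = dp[4][6] = 2

2


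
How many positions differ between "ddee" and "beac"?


Comparing "ddee" and "beac" position by position:
  Position 0: 'd' vs 'b' => DIFFER
  Position 1: 'd' vs 'e' => DIFFER
  Position 2: 'e' vs 'a' => DIFFER
  Position 3: 'e' vs 'c' => DIFFER
Positions that differ: 4

4


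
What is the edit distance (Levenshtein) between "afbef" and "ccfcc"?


Computing edit distance: "afbef" -> "ccfcc"
DP table:
           c    c    f    c    c
      0    1    2    3    4    5
  a   1    1    2    3    4    5
  f   2    2    2    2    3    4
  b   3    3    3    3    3    4
  e   4    4    4    4    4    4
  f   5    5    5    4    5    5
Edit distance = dp[5][5] = 5

5


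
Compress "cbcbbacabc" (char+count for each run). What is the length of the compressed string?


Input: cbcbbacabc
Runs:
  'c' x 1 => "c1"
  'b' x 1 => "b1"
  'c' x 1 => "c1"
  'b' x 2 => "b2"
  'a' x 1 => "a1"
  'c' x 1 => "c1"
  'a' x 1 => "a1"
  'b' x 1 => "b1"
  'c' x 1 => "c1"
Compressed: "c1b1c1b2a1c1a1b1c1"
Compressed length: 18

18


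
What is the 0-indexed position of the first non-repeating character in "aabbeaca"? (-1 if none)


Input: aabbeaca
Character frequencies:
  'a': 4
  'b': 2
  'c': 1
  'e': 1
Scanning left to right for freq == 1:
  Position 0 ('a'): freq=4, skip
  Position 1 ('a'): freq=4, skip
  Position 2 ('b'): freq=2, skip
  Position 3 ('b'): freq=2, skip
  Position 4 ('e'): unique! => answer = 4

4


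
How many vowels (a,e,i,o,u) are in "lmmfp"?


Input: lmmfp
Checking each character:
  'l' at position 0: consonant
  'm' at position 1: consonant
  'm' at position 2: consonant
  'f' at position 3: consonant
  'p' at position 4: consonant
Total vowels: 0

0


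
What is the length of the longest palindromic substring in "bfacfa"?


Input: "bfacfa"
Checking substrings for palindromes:
  No multi-char palindromic substrings found
Longest palindromic substring: "b" with length 1

1


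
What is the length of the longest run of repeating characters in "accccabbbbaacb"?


Input: "accccabbbbaacb"
Scanning for longest run:
  Position 1 ('c'): new char, reset run to 1
  Position 2 ('c'): continues run of 'c', length=2
  Position 3 ('c'): continues run of 'c', length=3
  Position 4 ('c'): continues run of 'c', length=4
  Position 5 ('a'): new char, reset run to 1
  Position 6 ('b'): new char, reset run to 1
  Position 7 ('b'): continues run of 'b', length=2
  Position 8 ('b'): continues run of 'b', length=3
  Position 9 ('b'): continues run of 'b', length=4
  Position 10 ('a'): new char, reset run to 1
  Position 11 ('a'): continues run of 'a', length=2
  Position 12 ('c'): new char, reset run to 1
  Position 13 ('b'): new char, reset run to 1
Longest run: 'c' with length 4

4


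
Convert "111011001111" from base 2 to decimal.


Input: "111011001111" in base 2
Positional expansion:
  Digit '1' (value 1) x 2^11 = 2048
  Digit '1' (value 1) x 2^10 = 1024
  Digit '1' (value 1) x 2^9 = 512
  Digit '0' (value 0) x 2^8 = 0
  Digit '1' (value 1) x 2^7 = 128
  Digit '1' (value 1) x 2^6 = 64
  Digit '0' (value 0) x 2^5 = 0
  Digit '0' (value 0) x 2^4 = 0
  Digit '1' (value 1) x 2^3 = 8
  Digit '1' (value 1) x 2^2 = 4
  Digit '1' (value 1) x 2^1 = 2
  Digit '1' (value 1) x 2^0 = 1
Sum = 3791

3791


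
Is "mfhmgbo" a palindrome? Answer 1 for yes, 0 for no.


Input: mfhmgbo
Reversed: obgmhfm
  Compare pos 0 ('m') with pos 6 ('o'): MISMATCH
  Compare pos 1 ('f') with pos 5 ('b'): MISMATCH
  Compare pos 2 ('h') with pos 4 ('g'): MISMATCH
Result: not a palindrome

0


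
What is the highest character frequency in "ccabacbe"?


Input: ccabacbe
Character counts:
  'a': 2
  'b': 2
  'c': 3
  'e': 1
Maximum frequency: 3

3


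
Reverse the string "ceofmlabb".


Input: ceofmlabb
Reading characters right to left:
  Position 8: 'b'
  Position 7: 'b'
  Position 6: 'a'
  Position 5: 'l'
  Position 4: 'm'
  Position 3: 'f'
  Position 2: 'o'
  Position 1: 'e'
  Position 0: 'c'
Reversed: bbalmfoec

bbalmfoec


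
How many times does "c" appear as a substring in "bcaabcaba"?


Searching for "c" in "bcaabcaba"
Scanning each position:
  Position 0: "b" => no
  Position 1: "c" => MATCH
  Position 2: "a" => no
  Position 3: "a" => no
  Position 4: "b" => no
  Position 5: "c" => MATCH
  Position 6: "a" => no
  Position 7: "b" => no
  Position 8: "a" => no
Total occurrences: 2

2


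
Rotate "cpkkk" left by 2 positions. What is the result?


Input: "cpkkk", rotate left by 2
First 2 characters: "cp"
Remaining characters: "kkk"
Concatenate remaining + first: "kkk" + "cp" = "kkkcp"

kkkcp


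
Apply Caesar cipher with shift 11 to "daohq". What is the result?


Caesar cipher: shift "daohq" by 11
  'd' (pos 3) + 11 = pos 14 = 'o'
  'a' (pos 0) + 11 = pos 11 = 'l'
  'o' (pos 14) + 11 = pos 25 = 'z'
  'h' (pos 7) + 11 = pos 18 = 's'
  'q' (pos 16) + 11 = pos 1 = 'b'
Result: olzsb

olzsb


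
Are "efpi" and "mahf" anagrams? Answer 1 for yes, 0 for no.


Strings: "efpi", "mahf"
Sorted first:  efip
Sorted second: afhm
Differ at position 0: 'e' vs 'a' => not anagrams

0


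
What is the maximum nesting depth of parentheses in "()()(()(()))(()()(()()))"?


Input: "()()(()(()))(()()(()()))"
Tracking depth:
  Position 0 '(': depth becomes 1
  Position 1 ')': depth becomes 0
  Position 2 '(': depth becomes 1
  Position 3 ')': depth becomes 0
  Position 4 '(': depth becomes 1
  Position 5 '(': depth becomes 2
  Position 6 ')': depth becomes 1
  Position 7 '(': depth becomes 2
  Position 8 '(': depth becomes 3
  Position 9 ')': depth becomes 2
  Position 10 ')': depth becomes 1
  Position 11 ')': depth becomes 0
  Position 12 '(': depth becomes 1
  Position 13 '(': depth becomes 2
  Position 14 ')': depth becomes 1
  Position 15 '(': depth becomes 2
  Position 16 ')': depth becomes 1
  Position 17 '(': depth becomes 2
  Position 18 '(': depth becomes 3
  Position 19 ')': depth becomes 2
  Position 20 '(': depth becomes 3
  Position 21 ')': depth becomes 2
  Position 22 ')': depth becomes 1
  Position 23 ')': depth becomes 0
Maximum depth reached: 3

3


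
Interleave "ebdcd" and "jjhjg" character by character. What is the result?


Interleaving "ebdcd" and "jjhjg":
  Position 0: 'e' from first, 'j' from second => "ej"
  Position 1: 'b' from first, 'j' from second => "bj"
  Position 2: 'd' from first, 'h' from second => "dh"
  Position 3: 'c' from first, 'j' from second => "cj"
  Position 4: 'd' from first, 'g' from second => "dg"
Result: ejbjdhcjdg

ejbjdhcjdg


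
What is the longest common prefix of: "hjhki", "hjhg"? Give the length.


Words: hjhki, hjhg
  Position 0: all 'h' => match
  Position 1: all 'j' => match
  Position 2: all 'h' => match
  Position 3: ('k', 'g') => mismatch, stop
LCP = "hjh" (length 3)

3


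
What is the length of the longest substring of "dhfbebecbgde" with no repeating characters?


Input: "dhfbebecbgde"
Sliding window (track last position of each char):
  Position 0 ('d'): window [0,0] length 1 -- new best
  Position 1 ('h'): window [0,1] length 2 -- new best
  Position 2 ('f'): window [0,2] length 3 -- new best
  Position 3 ('b'): window [0,3] length 4 -- new best
  Position 4 ('e'): window [0,4] length 5 -- new best
  Position 5 ('b'): repeat (last at 3), move window start to 4
  Position 5 ('b'): window [4,5] length 2
  Position 6 ('e'): repeat (last at 4), move window start to 5
  Position 6 ('e'): window [5,6] length 2
  Position 7 ('c'): window [5,7] length 3
  Position 8 ('b'): repeat (last at 5), move window start to 6
  Position 8 ('b'): window [6,8] length 3
  Position 9 ('g'): window [6,9] length 4
  Position 10 ('d'): window [6,10] length 5
  Position 11 ('e'): repeat (last at 6), move window start to 7
  Position 11 ('e'): window [7,11] length 5
Longest substring with no repeats: "dhfbe" with length 5

5


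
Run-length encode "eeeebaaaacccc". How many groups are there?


Input: eeeebaaaacccc
Scanning for consecutive runs:
  Group 1: 'e' x 4 (positions 0-3)
  Group 2: 'b' x 1 (positions 4-4)
  Group 3: 'a' x 4 (positions 5-8)
  Group 4: 'c' x 4 (positions 9-12)
Total groups: 4

4


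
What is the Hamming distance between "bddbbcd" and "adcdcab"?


Comparing "bddbbcd" and "adcdcab" position by position:
  Position 0: 'b' vs 'a' => differ
  Position 1: 'd' vs 'd' => same
  Position 2: 'd' vs 'c' => differ
  Position 3: 'b' vs 'd' => differ
  Position 4: 'b' vs 'c' => differ
  Position 5: 'c' vs 'a' => differ
  Position 6: 'd' vs 'b' => differ
Total differences (Hamming distance): 6

6


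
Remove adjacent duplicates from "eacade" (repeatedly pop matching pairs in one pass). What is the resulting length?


Input: eacade
Stack-based adjacent duplicate removal:
  Read 'e': push. Stack: e
  Read 'a': push. Stack: ea
  Read 'c': push. Stack: eac
  Read 'a': push. Stack: eaca
  Read 'd': push. Stack: eacad
  Read 'e': push. Stack: eacade
Final stack: "eacade" (length 6)

6


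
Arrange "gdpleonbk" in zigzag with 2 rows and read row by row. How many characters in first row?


Zigzag "gdpleonbk" into 2 rows:
Placing characters:
  'g' => row 0
  'd' => row 1
  'p' => row 0
  'l' => row 1
  'e' => row 0
  'o' => row 1
  'n' => row 0
  'b' => row 1
  'k' => row 0
Rows:
  Row 0: "gpenk"
  Row 1: "dlob"
First row length: 5

5


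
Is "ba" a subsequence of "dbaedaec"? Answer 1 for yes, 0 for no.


Check if "ba" is a subsequence of "dbaedaec"
Greedy scan:
  Position 0 ('d'): no match needed
  Position 1 ('b'): matches sub[0] = 'b'
  Position 2 ('a'): matches sub[1] = 'a'
  Position 3 ('e'): no match needed
  Position 4 ('d'): no match needed
  Position 5 ('a'): no match needed
  Position 6 ('e'): no match needed
  Position 7 ('c'): no match needed
All 2 characters matched => is a subsequence

1


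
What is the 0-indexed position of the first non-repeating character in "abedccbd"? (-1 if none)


Input: abedccbd
Character frequencies:
  'a': 1
  'b': 2
  'c': 2
  'd': 2
  'e': 1
Scanning left to right for freq == 1:
  Position 0 ('a'): unique! => answer = 0

0


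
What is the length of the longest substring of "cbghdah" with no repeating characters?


Input: "cbghdah"
Sliding window (track last position of each char):
  Position 0 ('c'): window [0,0] length 1 -- new best
  Position 1 ('b'): window [0,1] length 2 -- new best
  Position 2 ('g'): window [0,2] length 3 -- new best
  Position 3 ('h'): window [0,3] length 4 -- new best
  Position 4 ('d'): window [0,4] length 5 -- new best
  Position 5 ('a'): window [0,5] length 6 -- new best
  Position 6 ('h'): repeat (last at 3), move window start to 4
  Position 6 ('h'): window [4,6] length 3
Longest substring with no repeats: "cbghda" with length 6

6


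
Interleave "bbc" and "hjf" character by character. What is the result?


Interleaving "bbc" and "hjf":
  Position 0: 'b' from first, 'h' from second => "bh"
  Position 1: 'b' from first, 'j' from second => "bj"
  Position 2: 'c' from first, 'f' from second => "cf"
Result: bhbjcf

bhbjcf


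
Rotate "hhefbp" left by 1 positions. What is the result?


Input: "hhefbp", rotate left by 1
First 1 characters: "h"
Remaining characters: "hefbp"
Concatenate remaining + first: "hefbp" + "h" = "hefbph"

hefbph


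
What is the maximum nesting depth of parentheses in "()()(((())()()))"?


Input: "()()(((())()()))"
Tracking depth:
  Position 0 '(': depth becomes 1
  Position 1 ')': depth becomes 0
  Position 2 '(': depth becomes 1
  Position 3 ')': depth becomes 0
  Position 4 '(': depth becomes 1
  Position 5 '(': depth becomes 2
  Position 6 '(': depth becomes 3
  Position 7 '(': depth becomes 4
  Position 8 ')': depth becomes 3
  Position 9 ')': depth becomes 2
  Position 10 '(': depth becomes 3
  Position 11 ')': depth becomes 2
  Position 12 '(': depth becomes 3
  Position 13 ')': depth becomes 2
  Position 14 ')': depth becomes 1
  Position 15 ')': depth becomes 0
Maximum depth reached: 4

4


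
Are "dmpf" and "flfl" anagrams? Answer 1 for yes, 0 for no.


Strings: "dmpf", "flfl"
Sorted first:  dfmp
Sorted second: ffll
Differ at position 0: 'd' vs 'f' => not anagrams

0


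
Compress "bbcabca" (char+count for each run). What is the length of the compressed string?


Input: bbcabca
Runs:
  'b' x 2 => "b2"
  'c' x 1 => "c1"
  'a' x 1 => "a1"
  'b' x 1 => "b1"
  'c' x 1 => "c1"
  'a' x 1 => "a1"
Compressed: "b2c1a1b1c1a1"
Compressed length: 12

12


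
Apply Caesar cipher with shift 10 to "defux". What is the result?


Caesar cipher: shift "defux" by 10
  'd' (pos 3) + 10 = pos 13 = 'n'
  'e' (pos 4) + 10 = pos 14 = 'o'
  'f' (pos 5) + 10 = pos 15 = 'p'
  'u' (pos 20) + 10 = pos 4 = 'e'
  'x' (pos 23) + 10 = pos 7 = 'h'
Result: nopeh

nopeh


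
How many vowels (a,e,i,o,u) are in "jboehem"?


Input: jboehem
Checking each character:
  'j' at position 0: consonant
  'b' at position 1: consonant
  'o' at position 2: vowel (running total: 1)
  'e' at position 3: vowel (running total: 2)
  'h' at position 4: consonant
  'e' at position 5: vowel (running total: 3)
  'm' at position 6: consonant
Total vowels: 3

3


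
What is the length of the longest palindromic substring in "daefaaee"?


Input: "daefaaee"
Checking substrings for palindromes:
  [4:6] "aa" (len 2) => palindrome
  [6:8] "ee" (len 2) => palindrome
Longest palindromic substring: "aa" with length 2

2


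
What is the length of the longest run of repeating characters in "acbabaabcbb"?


Input: "acbabaabcbb"
Scanning for longest run:
  Position 1 ('c'): new char, reset run to 1
  Position 2 ('b'): new char, reset run to 1
  Position 3 ('a'): new char, reset run to 1
  Position 4 ('b'): new char, reset run to 1
  Position 5 ('a'): new char, reset run to 1
  Position 6 ('a'): continues run of 'a', length=2
  Position 7 ('b'): new char, reset run to 1
  Position 8 ('c'): new char, reset run to 1
  Position 9 ('b'): new char, reset run to 1
  Position 10 ('b'): continues run of 'b', length=2
Longest run: 'a' with length 2

2


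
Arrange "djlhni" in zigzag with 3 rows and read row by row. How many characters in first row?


Zigzag "djlhni" into 3 rows:
Placing characters:
  'd' => row 0
  'j' => row 1
  'l' => row 2
  'h' => row 1
  'n' => row 0
  'i' => row 1
Rows:
  Row 0: "dn"
  Row 1: "jhi"
  Row 2: "l"
First row length: 2

2


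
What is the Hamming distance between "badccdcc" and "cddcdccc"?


Comparing "badccdcc" and "cddcdccc" position by position:
  Position 0: 'b' vs 'c' => differ
  Position 1: 'a' vs 'd' => differ
  Position 2: 'd' vs 'd' => same
  Position 3: 'c' vs 'c' => same
  Position 4: 'c' vs 'd' => differ
  Position 5: 'd' vs 'c' => differ
  Position 6: 'c' vs 'c' => same
  Position 7: 'c' vs 'c' => same
Total differences (Hamming distance): 4

4


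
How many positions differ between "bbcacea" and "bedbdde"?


Comparing "bbcacea" and "bedbdde" position by position:
  Position 0: 'b' vs 'b' => same
  Position 1: 'b' vs 'e' => DIFFER
  Position 2: 'c' vs 'd' => DIFFER
  Position 3: 'a' vs 'b' => DIFFER
  Position 4: 'c' vs 'd' => DIFFER
  Position 5: 'e' vs 'd' => DIFFER
  Position 6: 'a' vs 'e' => DIFFER
Positions that differ: 6

6


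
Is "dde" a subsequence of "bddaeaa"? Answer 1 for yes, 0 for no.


Check if "dde" is a subsequence of "bddaeaa"
Greedy scan:
  Position 0 ('b'): no match needed
  Position 1 ('d'): matches sub[0] = 'd'
  Position 2 ('d'): matches sub[1] = 'd'
  Position 3 ('a'): no match needed
  Position 4 ('e'): matches sub[2] = 'e'
  Position 5 ('a'): no match needed
  Position 6 ('a'): no match needed
All 3 characters matched => is a subsequence

1


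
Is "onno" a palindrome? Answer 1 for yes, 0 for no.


Input: onno
Reversed: onno
  Compare pos 0 ('o') with pos 3 ('o'): match
  Compare pos 1 ('n') with pos 2 ('n'): match
Result: palindrome

1


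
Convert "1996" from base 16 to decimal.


Input: "1996" in base 16
Positional expansion:
  Digit '1' (value 1) x 16^3 = 4096
  Digit '9' (value 9) x 16^2 = 2304
  Digit '9' (value 9) x 16^1 = 144
  Digit '6' (value 6) x 16^0 = 6
Sum = 6550

6550


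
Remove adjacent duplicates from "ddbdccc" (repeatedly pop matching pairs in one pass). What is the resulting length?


Input: ddbdccc
Stack-based adjacent duplicate removal:
  Read 'd': push. Stack: d
  Read 'd': matches stack top 'd' => pop. Stack: (empty)
  Read 'b': push. Stack: b
  Read 'd': push. Stack: bd
  Read 'c': push. Stack: bdc
  Read 'c': matches stack top 'c' => pop. Stack: bd
  Read 'c': push. Stack: bdc
Final stack: "bdc" (length 3)

3


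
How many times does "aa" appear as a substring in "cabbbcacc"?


Searching for "aa" in "cabbbcacc"
Scanning each position:
  Position 0: "ca" => no
  Position 1: "ab" => no
  Position 2: "bb" => no
  Position 3: "bb" => no
  Position 4: "bc" => no
  Position 5: "ca" => no
  Position 6: "ac" => no
  Position 7: "cc" => no
Total occurrences: 0

0


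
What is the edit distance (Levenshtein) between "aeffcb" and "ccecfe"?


Computing edit distance: "aeffcb" -> "ccecfe"
DP table:
           c    c    e    c    f    e
      0    1    2    3    4    5    6
  a   1    1    2    3    4    5    6
  e   2    2    2    2    3    4    5
  f   3    3    3    3    3    3    4
  f   4    4    4    4    4    3    4
  c   5    4    4    5    4    4    4
  b   6    5    5    5    5    5    5
Edit distance = dp[6][6] = 5

5


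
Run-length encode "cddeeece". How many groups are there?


Input: cddeeece
Scanning for consecutive runs:
  Group 1: 'c' x 1 (positions 0-0)
  Group 2: 'd' x 2 (positions 1-2)
  Group 3: 'e' x 3 (positions 3-5)
  Group 4: 'c' x 1 (positions 6-6)
  Group 5: 'e' x 1 (positions 7-7)
Total groups: 5

5


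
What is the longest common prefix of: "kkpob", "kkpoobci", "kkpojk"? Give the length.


Words: kkpob, kkpoobci, kkpojk
  Position 0: all 'k' => match
  Position 1: all 'k' => match
  Position 2: all 'p' => match
  Position 3: all 'o' => match
  Position 4: ('b', 'o', 'j') => mismatch, stop
LCP = "kkpo" (length 4)

4


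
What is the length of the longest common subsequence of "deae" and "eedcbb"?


LCS of "deae" and "eedcbb"
DP table:
           e    e    d    c    b    b
      0    0    0    0    0    0    0
  d   0    0    0    1    1    1    1
  e   0    1    1    1    1    1    1
  a   0    1    1    1    1    1    1
  e   0    1    2    2    2    2    2
LCS length = dp[4][6] = 2

2


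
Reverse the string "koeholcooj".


Input: koeholcooj
Reading characters right to left:
  Position 9: 'j'
  Position 8: 'o'
  Position 7: 'o'
  Position 6: 'c'
  Position 5: 'l'
  Position 4: 'o'
  Position 3: 'h'
  Position 2: 'e'
  Position 1: 'o'
  Position 0: 'k'
Reversed: joocloheok

joocloheok


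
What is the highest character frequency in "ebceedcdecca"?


Input: ebceedcdecca
Character counts:
  'a': 1
  'b': 1
  'c': 4
  'd': 2
  'e': 4
Maximum frequency: 4

4


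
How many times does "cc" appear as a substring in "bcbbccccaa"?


Searching for "cc" in "bcbbccccaa"
Scanning each position:
  Position 0: "bc" => no
  Position 1: "cb" => no
  Position 2: "bb" => no
  Position 3: "bc" => no
  Position 4: "cc" => MATCH
  Position 5: "cc" => MATCH
  Position 6: "cc" => MATCH
  Position 7: "ca" => no
  Position 8: "aa" => no
Total occurrences: 3

3


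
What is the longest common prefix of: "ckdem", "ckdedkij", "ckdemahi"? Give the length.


Words: ckdem, ckdedkij, ckdemahi
  Position 0: all 'c' => match
  Position 1: all 'k' => match
  Position 2: all 'd' => match
  Position 3: all 'e' => match
  Position 4: ('m', 'd', 'm') => mismatch, stop
LCP = "ckde" (length 4)

4


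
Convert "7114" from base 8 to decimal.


Input: "7114" in base 8
Positional expansion:
  Digit '7' (value 7) x 8^3 = 3584
  Digit '1' (value 1) x 8^2 = 64
  Digit '1' (value 1) x 8^1 = 8
  Digit '4' (value 4) x 8^0 = 4
Sum = 3660

3660


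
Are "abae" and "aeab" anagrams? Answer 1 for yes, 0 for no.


Strings: "abae", "aeab"
Sorted first:  aabe
Sorted second: aabe
Sorted forms match => anagrams

1


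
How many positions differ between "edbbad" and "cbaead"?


Comparing "edbbad" and "cbaead" position by position:
  Position 0: 'e' vs 'c' => DIFFER
  Position 1: 'd' vs 'b' => DIFFER
  Position 2: 'b' vs 'a' => DIFFER
  Position 3: 'b' vs 'e' => DIFFER
  Position 4: 'a' vs 'a' => same
  Position 5: 'd' vs 'd' => same
Positions that differ: 4

4


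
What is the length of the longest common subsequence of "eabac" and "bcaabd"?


LCS of "eabac" and "bcaabd"
DP table:
           b    c    a    a    b    d
      0    0    0    0    0    0    0
  e   0    0    0    0    0    0    0
  a   0    0    0    1    1    1    1
  b   0    1    1    1    1    2    2
  a   0    1    1    2    2    2    2
  c   0    1    2    2    2    2    2
LCS length = dp[5][6] = 2

2


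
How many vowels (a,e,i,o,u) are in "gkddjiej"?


Input: gkddjiej
Checking each character:
  'g' at position 0: consonant
  'k' at position 1: consonant
  'd' at position 2: consonant
  'd' at position 3: consonant
  'j' at position 4: consonant
  'i' at position 5: vowel (running total: 1)
  'e' at position 6: vowel (running total: 2)
  'j' at position 7: consonant
Total vowels: 2

2


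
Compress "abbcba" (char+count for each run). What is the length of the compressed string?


Input: abbcba
Runs:
  'a' x 1 => "a1"
  'b' x 2 => "b2"
  'c' x 1 => "c1"
  'b' x 1 => "b1"
  'a' x 1 => "a1"
Compressed: "a1b2c1b1a1"
Compressed length: 10

10


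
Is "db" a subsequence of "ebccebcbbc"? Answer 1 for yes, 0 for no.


Check if "db" is a subsequence of "ebccebcbbc"
Greedy scan:
  Position 0 ('e'): no match needed
  Position 1 ('b'): no match needed
  Position 2 ('c'): no match needed
  Position 3 ('c'): no match needed
  Position 4 ('e'): no match needed
  Position 5 ('b'): no match needed
  Position 6 ('c'): no match needed
  Position 7 ('b'): no match needed
  Position 8 ('b'): no match needed
  Position 9 ('c'): no match needed
Only matched 0/2 characters => not a subsequence

0


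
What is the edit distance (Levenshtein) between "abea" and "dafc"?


Computing edit distance: "abea" -> "dafc"
DP table:
           d    a    f    c
      0    1    2    3    4
  a   1    1    1    2    3
  b   2    2    2    2    3
  e   3    3    3    3    3
  a   4    4    3    4    4
Edit distance = dp[4][4] = 4

4


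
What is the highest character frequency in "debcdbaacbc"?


Input: debcdbaacbc
Character counts:
  'a': 2
  'b': 3
  'c': 3
  'd': 2
  'e': 1
Maximum frequency: 3

3


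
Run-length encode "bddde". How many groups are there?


Input: bddde
Scanning for consecutive runs:
  Group 1: 'b' x 1 (positions 0-0)
  Group 2: 'd' x 3 (positions 1-3)
  Group 3: 'e' x 1 (positions 4-4)
Total groups: 3

3


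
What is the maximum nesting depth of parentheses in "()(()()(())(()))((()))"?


Input: "()(()()(())(()))((()))"
Tracking depth:
  Position 0 '(': depth becomes 1
  Position 1 ')': depth becomes 0
  Position 2 '(': depth becomes 1
  Position 3 '(': depth becomes 2
  Position 4 ')': depth becomes 1
  Position 5 '(': depth becomes 2
  Position 6 ')': depth becomes 1
  Position 7 '(': depth becomes 2
  Position 8 '(': depth becomes 3
  Position 9 ')': depth becomes 2
  Position 10 ')': depth becomes 1
  Position 11 '(': depth becomes 2
  Position 12 '(': depth becomes 3
  Position 13 ')': depth becomes 2
  Position 14 ')': depth becomes 1
  Position 15 ')': depth becomes 0
  Position 16 '(': depth becomes 1
  Position 17 '(': depth becomes 2
  Position 18 '(': depth becomes 3
  Position 19 ')': depth becomes 2
  Position 20 ')': depth becomes 1
  Position 21 ')': depth becomes 0
Maximum depth reached: 3

3


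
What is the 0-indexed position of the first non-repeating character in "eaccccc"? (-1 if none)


Input: eaccccc
Character frequencies:
  'a': 1
  'c': 5
  'e': 1
Scanning left to right for freq == 1:
  Position 0 ('e'): unique! => answer = 0

0


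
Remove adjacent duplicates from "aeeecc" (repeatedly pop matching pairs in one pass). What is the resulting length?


Input: aeeecc
Stack-based adjacent duplicate removal:
  Read 'a': push. Stack: a
  Read 'e': push. Stack: ae
  Read 'e': matches stack top 'e' => pop. Stack: a
  Read 'e': push. Stack: ae
  Read 'c': push. Stack: aec
  Read 'c': matches stack top 'c' => pop. Stack: ae
Final stack: "ae" (length 2)

2


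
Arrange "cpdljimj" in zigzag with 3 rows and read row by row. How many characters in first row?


Zigzag "cpdljimj" into 3 rows:
Placing characters:
  'c' => row 0
  'p' => row 1
  'd' => row 2
  'l' => row 1
  'j' => row 0
  'i' => row 1
  'm' => row 2
  'j' => row 1
Rows:
  Row 0: "cj"
  Row 1: "plij"
  Row 2: "dm"
First row length: 2

2


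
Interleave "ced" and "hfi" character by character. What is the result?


Interleaving "ced" and "hfi":
  Position 0: 'c' from first, 'h' from second => "ch"
  Position 1: 'e' from first, 'f' from second => "ef"
  Position 2: 'd' from first, 'i' from second => "di"
Result: chefdi

chefdi


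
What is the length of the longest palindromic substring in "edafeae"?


Input: "edafeae"
Checking substrings for palindromes:
  [4:7] "eae" (len 3) => palindrome
Longest palindromic substring: "eae" with length 3

3


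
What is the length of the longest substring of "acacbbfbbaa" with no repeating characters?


Input: "acacbbfbbaa"
Sliding window (track last position of each char):
  Position 0 ('a'): window [0,0] length 1 -- new best
  Position 1 ('c'): window [0,1] length 2 -- new best
  Position 2 ('a'): repeat (last at 0), move window start to 1
  Position 2 ('a'): window [1,2] length 2
  Position 3 ('c'): repeat (last at 1), move window start to 2
  Position 3 ('c'): window [2,3] length 2
  Position 4 ('b'): window [2,4] length 3 -- new best
  Position 5 ('b'): repeat (last at 4), move window start to 5
  Position 5 ('b'): window [5,5] length 1
  Position 6 ('f'): window [5,6] length 2
  Position 7 ('b'): repeat (last at 5), move window start to 6
  Position 7 ('b'): window [6,7] length 2
  Position 8 ('b'): repeat (last at 7), move window start to 8
  Position 8 ('b'): window [8,8] length 1
  Position 9 ('a'): window [8,9] length 2
  Position 10 ('a'): repeat (last at 9), move window start to 10
  Position 10 ('a'): window [10,10] length 1
Longest substring with no repeats: "acb" with length 3

3


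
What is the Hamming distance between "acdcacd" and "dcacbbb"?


Comparing "acdcacd" and "dcacbbb" position by position:
  Position 0: 'a' vs 'd' => differ
  Position 1: 'c' vs 'c' => same
  Position 2: 'd' vs 'a' => differ
  Position 3: 'c' vs 'c' => same
  Position 4: 'a' vs 'b' => differ
  Position 5: 'c' vs 'b' => differ
  Position 6: 'd' vs 'b' => differ
Total differences (Hamming distance): 5

5


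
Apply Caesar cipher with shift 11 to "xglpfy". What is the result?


Caesar cipher: shift "xglpfy" by 11
  'x' (pos 23) + 11 = pos 8 = 'i'
  'g' (pos 6) + 11 = pos 17 = 'r'
  'l' (pos 11) + 11 = pos 22 = 'w'
  'p' (pos 15) + 11 = pos 0 = 'a'
  'f' (pos 5) + 11 = pos 16 = 'q'
  'y' (pos 24) + 11 = pos 9 = 'j'
Result: irwaqj

irwaqj


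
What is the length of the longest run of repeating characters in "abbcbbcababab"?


Input: "abbcbbcababab"
Scanning for longest run:
  Position 1 ('b'): new char, reset run to 1
  Position 2 ('b'): continues run of 'b', length=2
  Position 3 ('c'): new char, reset run to 1
  Position 4 ('b'): new char, reset run to 1
  Position 5 ('b'): continues run of 'b', length=2
  Position 6 ('c'): new char, reset run to 1
  Position 7 ('a'): new char, reset run to 1
  Position 8 ('b'): new char, reset run to 1
  Position 9 ('a'): new char, reset run to 1
  Position 10 ('b'): new char, reset run to 1
  Position 11 ('a'): new char, reset run to 1
  Position 12 ('b'): new char, reset run to 1
Longest run: 'b' with length 2

2


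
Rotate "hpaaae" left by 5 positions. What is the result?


Input: "hpaaae", rotate left by 5
First 5 characters: "hpaaa"
Remaining characters: "e"
Concatenate remaining + first: "e" + "hpaaa" = "ehpaaa"

ehpaaa


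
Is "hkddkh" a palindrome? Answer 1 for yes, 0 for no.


Input: hkddkh
Reversed: hkddkh
  Compare pos 0 ('h') with pos 5 ('h'): match
  Compare pos 1 ('k') with pos 4 ('k'): match
  Compare pos 2 ('d') with pos 3 ('d'): match
Result: palindrome

1


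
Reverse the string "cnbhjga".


Input: cnbhjga
Reading characters right to left:
  Position 6: 'a'
  Position 5: 'g'
  Position 4: 'j'
  Position 3: 'h'
  Position 2: 'b'
  Position 1: 'n'
  Position 0: 'c'
Reversed: agjhbnc

agjhbnc


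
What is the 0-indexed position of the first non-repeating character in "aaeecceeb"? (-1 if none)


Input: aaeecceeb
Character frequencies:
  'a': 2
  'b': 1
  'c': 2
  'e': 4
Scanning left to right for freq == 1:
  Position 0 ('a'): freq=2, skip
  Position 1 ('a'): freq=2, skip
  Position 2 ('e'): freq=4, skip
  Position 3 ('e'): freq=4, skip
  Position 4 ('c'): freq=2, skip
  Position 5 ('c'): freq=2, skip
  Position 6 ('e'): freq=4, skip
  Position 7 ('e'): freq=4, skip
  Position 8 ('b'): unique! => answer = 8

8


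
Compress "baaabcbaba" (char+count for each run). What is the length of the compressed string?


Input: baaabcbaba
Runs:
  'b' x 1 => "b1"
  'a' x 3 => "a3"
  'b' x 1 => "b1"
  'c' x 1 => "c1"
  'b' x 1 => "b1"
  'a' x 1 => "a1"
  'b' x 1 => "b1"
  'a' x 1 => "a1"
Compressed: "b1a3b1c1b1a1b1a1"
Compressed length: 16

16


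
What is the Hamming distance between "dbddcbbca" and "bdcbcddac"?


Comparing "dbddcbbca" and "bdcbcddac" position by position:
  Position 0: 'd' vs 'b' => differ
  Position 1: 'b' vs 'd' => differ
  Position 2: 'd' vs 'c' => differ
  Position 3: 'd' vs 'b' => differ
  Position 4: 'c' vs 'c' => same
  Position 5: 'b' vs 'd' => differ
  Position 6: 'b' vs 'd' => differ
  Position 7: 'c' vs 'a' => differ
  Position 8: 'a' vs 'c' => differ
Total differences (Hamming distance): 8

8


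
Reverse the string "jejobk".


Input: jejobk
Reading characters right to left:
  Position 5: 'k'
  Position 4: 'b'
  Position 3: 'o'
  Position 2: 'j'
  Position 1: 'e'
  Position 0: 'j'
Reversed: kbojej

kbojej


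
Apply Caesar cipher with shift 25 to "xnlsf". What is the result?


Caesar cipher: shift "xnlsf" by 25
  'x' (pos 23) + 25 = pos 22 = 'w'
  'n' (pos 13) + 25 = pos 12 = 'm'
  'l' (pos 11) + 25 = pos 10 = 'k'
  's' (pos 18) + 25 = pos 17 = 'r'
  'f' (pos 5) + 25 = pos 4 = 'e'
Result: wmkre

wmkre


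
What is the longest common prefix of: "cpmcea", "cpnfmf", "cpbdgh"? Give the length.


Words: cpmcea, cpnfmf, cpbdgh
  Position 0: all 'c' => match
  Position 1: all 'p' => match
  Position 2: ('m', 'n', 'b') => mismatch, stop
LCP = "cp" (length 2)

2
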